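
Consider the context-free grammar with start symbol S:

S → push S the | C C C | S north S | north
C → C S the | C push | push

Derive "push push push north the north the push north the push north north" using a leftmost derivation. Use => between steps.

S => S north S => C C C north S => push C C north S => push push C north S => push push C push north S => push push C S the push north S => push push C push S the push north S => push push C S the push S the push north S => push push C S the S the push S the push north S => push push push S the S the push S the push north S => push push push north the S the push S the push north S => push push push north the north the push S the push north S => push push push north the north the push north the push north S => push push push north the north the push north the push north north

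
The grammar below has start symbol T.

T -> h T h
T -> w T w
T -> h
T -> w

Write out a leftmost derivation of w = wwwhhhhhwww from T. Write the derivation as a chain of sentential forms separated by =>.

T=>wTw=>wwTww=>wwwTwww=>wwwhThwww=>wwwhhThhwww=>wwwhhhhhwww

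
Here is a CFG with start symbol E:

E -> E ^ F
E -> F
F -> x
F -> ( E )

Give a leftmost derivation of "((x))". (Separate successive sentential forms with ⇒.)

E⇒F⇒(E)⇒(F)⇒((E))⇒((F))⇒((x))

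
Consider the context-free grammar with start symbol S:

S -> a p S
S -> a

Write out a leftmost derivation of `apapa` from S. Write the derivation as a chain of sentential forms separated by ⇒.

S ⇒ apS   [S -> a p S]
apS ⇒ apapS   [S -> a p S]
apapS ⇒ apapa   [S -> a]

S ⇒ apS ⇒ apapS ⇒ apapa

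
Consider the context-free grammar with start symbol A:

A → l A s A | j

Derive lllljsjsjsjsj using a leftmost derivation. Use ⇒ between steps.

A ⇒ lAsA ⇒ llAsAsA ⇒ lllAsAsAsA ⇒ llllAsAsAsAsA ⇒ lllljsAsAsAsA ⇒ lllljsjsAsAsA ⇒ lllljsjsjsAsA ⇒ lllljsjsjsjsA ⇒ lllljsjsjsjsj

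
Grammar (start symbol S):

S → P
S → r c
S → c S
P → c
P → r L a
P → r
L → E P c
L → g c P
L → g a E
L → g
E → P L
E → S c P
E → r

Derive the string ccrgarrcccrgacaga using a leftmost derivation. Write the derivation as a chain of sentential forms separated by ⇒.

S ⇒ cS ⇒ ccS ⇒ ccP ⇒ ccrLa ⇒ ccrgaEa ⇒ ccrgaPLa ⇒ ccrgarLaLa ⇒ ccrgarEPcaLa ⇒ ccrgarScPPcaLa ⇒ ccrgarrccPPcaLa ⇒ ccrgarrcccPcaLa ⇒ ccrgarrcccrLacaLa ⇒ ccrgarrcccrgacaLa ⇒ ccrgarrcccrgacaga

S ⇒ cS   [S → c S]
cS ⇒ ccS   [S → c S]
ccS ⇒ ccP   [S → P]
ccP ⇒ ccrLa   [P → r L a]
ccrLa ⇒ ccrgaEa   [L → g a E]
ccrgaEa ⇒ ccrgaPLa   [E → P L]
ccrgaPLa ⇒ ccrgarLaLa   [P → r L a]
ccrgarLaLa ⇒ ccrgarEPcaLa   [L → E P c]
ccrgarEPcaLa ⇒ ccrgarScPPcaLa   [E → S c P]
ccrgarScPPcaLa ⇒ ccrgarrccPPcaLa   [S → r c]
ccrgarrccPPcaLa ⇒ ccrgarrcccPcaLa   [P → c]
ccrgarrcccPcaLa ⇒ ccrgarrcccrLacaLa   [P → r L a]
ccrgarrcccrLacaLa ⇒ ccrgarrcccrgacaLa   [L → g]
ccrgarrcccrgacaLa ⇒ ccrgarrcccrgacaga   [L → g]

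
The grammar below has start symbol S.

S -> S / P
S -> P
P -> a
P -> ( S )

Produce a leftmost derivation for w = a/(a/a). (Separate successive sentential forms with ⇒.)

S⇒S/P⇒P/P⇒a/P⇒a/(S)⇒a/(S/P)⇒a/(P/P)⇒a/(a/P)⇒a/(a/a)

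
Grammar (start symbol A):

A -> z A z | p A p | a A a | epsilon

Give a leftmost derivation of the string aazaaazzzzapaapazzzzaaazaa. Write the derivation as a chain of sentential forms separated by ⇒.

A ⇒ aAa   [A -> a A a]
aAa ⇒ aaAaa   [A -> a A a]
aaAaa ⇒ aazAzaa   [A -> z A z]
aazAzaa ⇒ aazaAazaa   [A -> a A a]
aazaAazaa ⇒ aazaaAaazaa   [A -> a A a]
aazaaAaazaa ⇒ aazaaaAaaazaa   [A -> a A a]
aazaaaAaaazaa ⇒ aazaaazAzaaazaa   [A -> z A z]
aazaaazAzaaazaa ⇒ aazaaazzAzzaaazaa   [A -> z A z]
aazaaazzAzzaaazaa ⇒ aazaaazzzAzzzaaazaa   [A -> z A z]
aazaaazzzAzzzaaazaa ⇒ aazaaazzzzAzzzzaaazaa   [A -> z A z]
aazaaazzzzAzzzzaaazaa ⇒ aazaaazzzzaAazzzzaaazaa   [A -> a A a]
aazaaazzzzaAazzzzaaazaa ⇒ aazaaazzzzapApazzzzaaazaa   [A -> p A p]
aazaaazzzzapApazzzzaaazaa ⇒ aazaaazzzzapaAapazzzzaaazaa   [A -> a A a]
aazaaazzzzapaAapazzzzaaazaa ⇒ aazaaazzzzapaapazzzzaaazaa   [A -> epsilon]

A ⇒ aAa ⇒ aaAaa ⇒ aazAzaa ⇒ aazaAazaa ⇒ aazaaAaazaa ⇒ aazaaaAaaazaa ⇒ aazaaazAzaaazaa ⇒ aazaaazzAzzaaazaa ⇒ aazaaazzzAzzzaaazaa ⇒ aazaaazzzzAzzzzaaazaa ⇒ aazaaazzzzaAazzzzaaazaa ⇒ aazaaazzzzapApazzzzaaazaa ⇒ aazaaazzzzapaAapazzzzaaazaa ⇒ aazaaazzzzapaapazzzzaaazaa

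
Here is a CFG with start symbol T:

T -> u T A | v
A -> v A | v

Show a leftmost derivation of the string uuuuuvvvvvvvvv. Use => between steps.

T => uTA => uuTAA => uuuTAAA => uuuuTAAAA => uuuuuTAAAAA => uuuuuvAAAAA => uuuuuvvAAAA => uuuuuvvvAAA => uuuuuvvvvAA => uuuuuvvvvvAA => uuuuuvvvvvvAA => uuuuuvvvvvvvA => uuuuuvvvvvvvvA => uuuuuvvvvvvvvv

T => uTA   [T -> u T A]
uTA => uuTAA   [T -> u T A]
uuTAA => uuuTAAA   [T -> u T A]
uuuTAAA => uuuuTAAAA   [T -> u T A]
uuuuTAAAA => uuuuuTAAAAA   [T -> u T A]
uuuuuTAAAAA => uuuuuvAAAAA   [T -> v]
uuuuuvAAAAA => uuuuuvvAAAA   [A -> v]
uuuuuvvAAAA => uuuuuvvvAAA   [A -> v]
uuuuuvvvAAA => uuuuuvvvvAA   [A -> v]
uuuuuvvvvAA => uuuuuvvvvvAA   [A -> v A]
uuuuuvvvvvAA => uuuuuvvvvvvAA   [A -> v A]
uuuuuvvvvvvAA => uuuuuvvvvvvvA   [A -> v]
uuuuuvvvvvvvA => uuuuuvvvvvvvvA   [A -> v A]
uuuuuvvvvvvvvA => uuuuuvvvvvvvvv   [A -> v]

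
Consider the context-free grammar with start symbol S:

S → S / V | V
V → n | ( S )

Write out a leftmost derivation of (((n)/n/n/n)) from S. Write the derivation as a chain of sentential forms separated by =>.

S => V   [S → V]
V => (S)   [V → ( S )]
(S) => (V)   [S → V]
(V) => ((S))   [V → ( S )]
((S)) => ((S/V))   [S → S / V]
((S/V)) => ((S/V/V))   [S → S / V]
((S/V/V)) => ((S/V/V/V))   [S → S / V]
((S/V/V/V)) => ((V/V/V/V))   [S → V]
((V/V/V/V)) => (((S)/V/V/V))   [V → ( S )]
(((S)/V/V/V)) => (((V)/V/V/V))   [S → V]
(((V)/V/V/V)) => (((n)/V/V/V))   [V → n]
(((n)/V/V/V)) => (((n)/n/V/V))   [V → n]
(((n)/n/V/V)) => (((n)/n/n/V))   [V → n]
(((n)/n/n/V)) => (((n)/n/n/n))   [V → n]

S=>V=>(S)=>(V)=>((S))=>((S/V))=>((S/V/V))=>((S/V/V/V))=>((V/V/V/V))=>(((S)/V/V/V))=>(((V)/V/V/V))=>(((n)/V/V/V))=>(((n)/n/V/V))=>(((n)/n/n/V))=>(((n)/n/n/n))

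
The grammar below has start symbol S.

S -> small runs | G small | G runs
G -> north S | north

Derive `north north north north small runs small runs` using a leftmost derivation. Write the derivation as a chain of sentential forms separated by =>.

S => G runs => north S runs => north G small runs => north north S small runs => north north G runs small runs => north north north S runs small runs => north north north G small runs small runs => north north north north small runs small runs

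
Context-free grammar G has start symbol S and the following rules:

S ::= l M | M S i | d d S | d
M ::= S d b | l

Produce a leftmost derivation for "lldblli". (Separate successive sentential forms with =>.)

S => MSi => SdbSi => lMdbSi => lldbSi => lldblMi => lldblli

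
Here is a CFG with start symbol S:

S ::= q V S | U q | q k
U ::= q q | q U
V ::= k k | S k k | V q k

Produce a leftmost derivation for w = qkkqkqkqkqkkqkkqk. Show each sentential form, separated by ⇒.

S⇒qVS⇒qVqkS⇒qVqkqkS⇒qVqkqkqkS⇒qkkqkqkqkS⇒qkkqkqkqkqVS⇒qkkqkqkqkqkkS⇒qkkqkqkqkqkkqVS⇒qkkqkqkqkqkkqkkS⇒qkkqkqkqkqkkqkkqk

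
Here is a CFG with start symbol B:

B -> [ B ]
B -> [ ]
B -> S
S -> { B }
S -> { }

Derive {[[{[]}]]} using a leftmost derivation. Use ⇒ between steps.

B ⇒ S ⇒ {B} ⇒ {[B]} ⇒ {[[B]]} ⇒ {[[S]]} ⇒ {[[{B}]]} ⇒ {[[{[]}]]}

B ⇒ S   [B -> S]
S ⇒ {B}   [S -> { B }]
{B} ⇒ {[B]}   [B -> [ B ]]
{[B]} ⇒ {[[B]]}   [B -> [ B ]]
{[[B]]} ⇒ {[[S]]}   [B -> S]
{[[S]]} ⇒ {[[{B}]]}   [S -> { B }]
{[[{B}]]} ⇒ {[[{[]}]]}   [B -> [ ]]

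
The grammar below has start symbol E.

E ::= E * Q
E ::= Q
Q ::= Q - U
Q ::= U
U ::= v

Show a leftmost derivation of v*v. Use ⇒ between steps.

E⇒E*Q⇒Q*Q⇒U*Q⇒v*Q⇒v*U⇒v*v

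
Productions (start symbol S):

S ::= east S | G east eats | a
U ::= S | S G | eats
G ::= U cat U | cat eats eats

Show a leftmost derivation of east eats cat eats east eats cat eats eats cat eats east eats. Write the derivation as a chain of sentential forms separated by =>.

S => east S   [S ::= east S]
east S => east G east eats   [S ::= G east eats]
east G east eats => east U cat U east eats   [G ::= U cat U]
east U cat U east eats => east S G cat U east eats   [U ::= S G]
east S G cat U east eats => east G east eats G cat U east eats   [S ::= G east eats]
east G east eats G cat U east eats => east U cat U east eats G cat U east eats   [G ::= U cat U]
east U cat U east eats G cat U east eats => east eats cat U east eats G cat U east eats   [U ::= eats]
east eats cat U east eats G cat U east eats => east eats cat eats east eats G cat U east eats   [U ::= eats]
east eats cat eats east eats G cat U east eats => east eats cat eats east eats cat eats eats cat U east eats   [G ::= cat eats eats]
east eats cat eats east eats cat eats eats cat U east eats => east eats cat eats east eats cat eats eats cat eats east eats   [U ::= eats]

S => east S => east G east eats => east U cat U east eats => east S G cat U east eats => east G east eats G cat U east eats => east U cat U east eats G cat U east eats => east eats cat U east eats G cat U east eats => east eats cat eats east eats G cat U east eats => east eats cat eats east eats cat eats eats cat U east eats => east eats cat eats east eats cat eats eats cat eats east eats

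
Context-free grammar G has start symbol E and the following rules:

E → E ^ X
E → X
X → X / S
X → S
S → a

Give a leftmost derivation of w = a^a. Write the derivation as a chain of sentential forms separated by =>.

E => E^X => X^X => S^X => a^X => a^S => a^a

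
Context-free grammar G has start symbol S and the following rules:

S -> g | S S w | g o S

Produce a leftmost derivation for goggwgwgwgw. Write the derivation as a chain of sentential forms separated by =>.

S => SSw   [S -> S S w]
SSw => SSwSw   [S -> S S w]
SSwSw => SSwSwSw   [S -> S S w]
SSwSwSw => SSwSwSwSw   [S -> S S w]
SSwSwSwSw => goSSwSwSwSw   [S -> g o S]
goSSwSwSwSw => gogSwSwSwSw   [S -> g]
gogSwSwSwSw => goggwSwSwSw   [S -> g]
goggwSwSwSw => goggwgwSwSw   [S -> g]
goggwgwSwSw => goggwgwgwSw   [S -> g]
goggwgwgwSw => goggwgwgwgw   [S -> g]

S=>SSw=>SSwSw=>SSwSwSw=>SSwSwSwSw=>goSSwSwSwSw=>gogSwSwSwSw=>goggwSwSwSw=>goggwgwSwSw=>goggwgwgwSw=>goggwgwgwgw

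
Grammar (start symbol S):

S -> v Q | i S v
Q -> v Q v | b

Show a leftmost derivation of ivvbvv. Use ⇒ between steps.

S ⇒ iSv ⇒ ivQv ⇒ ivvQvv ⇒ ivvbvv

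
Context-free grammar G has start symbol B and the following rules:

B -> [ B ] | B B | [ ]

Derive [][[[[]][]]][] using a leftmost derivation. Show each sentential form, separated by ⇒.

B ⇒ BB   [B -> B B]
BB ⇒ []B   [B -> [ ]]
[]B ⇒ []BB   [B -> B B]
[]BB ⇒ [][B]B   [B -> [ B ]]
[][B]B ⇒ [][[B]]B   [B -> [ B ]]
[][[B]]B ⇒ [][[BB]]B   [B -> B B]
[][[BB]]B ⇒ [][[[B]B]]B   [B -> [ B ]]
[][[[B]B]]B ⇒ [][[[[]]B]]B   [B -> [ ]]
[][[[[]]B]]B ⇒ [][[[[]][]]]B   [B -> [ ]]
[][[[[]][]]]B ⇒ [][[[[]][]]][]   [B -> [ ]]

B ⇒ BB ⇒ []B ⇒ []BB ⇒ [][B]B ⇒ [][[B]]B ⇒ [][[BB]]B ⇒ [][[[B]B]]B ⇒ [][[[[]]B]]B ⇒ [][[[[]][]]]B ⇒ [][[[[]][]]][]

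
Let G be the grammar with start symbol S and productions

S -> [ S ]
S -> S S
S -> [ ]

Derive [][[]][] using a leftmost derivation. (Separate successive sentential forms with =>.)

S => SS => SSS => []SS => [][S]S => [][[]]S => [][[]][]

S => SS   [S -> S S]
SS => SSS   [S -> S S]
SSS => []SS   [S -> [ ]]
[]SS => [][S]S   [S -> [ S ]]
[][S]S => [][[]]S   [S -> [ ]]
[][[]]S => [][[]][]   [S -> [ ]]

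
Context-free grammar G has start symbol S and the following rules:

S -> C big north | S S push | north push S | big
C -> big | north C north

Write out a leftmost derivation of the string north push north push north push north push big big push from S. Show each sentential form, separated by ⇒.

S ⇒ S S push ⇒ north push S S push ⇒ north push north push S S push ⇒ north push north push north push S S push ⇒ north push north push north push north push S S push ⇒ north push north push north push north push big S push ⇒ north push north push north push north push big big push

S ⇒ S S push   [S -> S S push]
S S push ⇒ north push S S push   [S -> north push S]
north push S S push ⇒ north push north push S S push   [S -> north push S]
north push north push S S push ⇒ north push north push north push S S push   [S -> north push S]
north push north push north push S S push ⇒ north push north push north push north push S S push   [S -> north push S]
north push north push north push north push S S push ⇒ north push north push north push north push big S push   [S -> big]
north push north push north push north push big S push ⇒ north push north push north push north push big big push   [S -> big]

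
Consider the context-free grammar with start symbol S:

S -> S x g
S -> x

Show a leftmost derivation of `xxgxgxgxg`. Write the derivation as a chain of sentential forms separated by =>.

S => Sxg => Sxgxg => Sxgxgxg => Sxgxgxgxg => xxgxgxgxg

S => Sxg   [S -> S x g]
Sxg => Sxgxg   [S -> S x g]
Sxgxg => Sxgxgxg   [S -> S x g]
Sxgxgxg => Sxgxgxgxg   [S -> S x g]
Sxgxgxgxg => xxgxgxgxg   [S -> x]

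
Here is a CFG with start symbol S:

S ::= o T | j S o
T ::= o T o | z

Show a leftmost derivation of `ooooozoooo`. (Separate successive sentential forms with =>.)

S=>oT=>ooTo=>oooToo=>ooooTooo=>oooooToooo=>ooooozoooo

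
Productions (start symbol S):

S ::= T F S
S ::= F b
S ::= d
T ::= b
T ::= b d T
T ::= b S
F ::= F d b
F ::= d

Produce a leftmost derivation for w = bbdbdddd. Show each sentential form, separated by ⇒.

S ⇒ TFS   [S ::= T F S]
TFS ⇒ bSFS   [T ::= b S]
bSFS ⇒ bTFSFS   [S ::= T F S]
bTFSFS ⇒ bbSFSFS   [T ::= b S]
bbSFSFS ⇒ bbFbFSFS   [S ::= F b]
bbFbFSFS ⇒ bbdbFSFS   [F ::= d]
bbdbFSFS ⇒ bbdbdSFS   [F ::= d]
bbdbdSFS ⇒ bbdbddFS   [S ::= d]
bbdbddFS ⇒ bbdbdddS   [F ::= d]
bbdbdddS ⇒ bbdbdddd   [S ::= d]

S ⇒ TFS ⇒ bSFS ⇒ bTFSFS ⇒ bbSFSFS ⇒ bbFbFSFS ⇒ bbdbFSFS ⇒ bbdbdSFS ⇒ bbdbddFS ⇒ bbdbdddS ⇒ bbdbdddd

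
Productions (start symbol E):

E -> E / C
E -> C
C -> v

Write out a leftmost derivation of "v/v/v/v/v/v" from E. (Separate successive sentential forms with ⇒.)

E⇒E/C⇒E/C/C⇒E/C/C/C⇒E/C/C/C/C⇒E/C/C/C/C/C⇒C/C/C/C/C/C⇒v/C/C/C/C/C⇒v/v/C/C/C/C⇒v/v/v/C/C/C⇒v/v/v/v/C/C⇒v/v/v/v/v/C⇒v/v/v/v/v/v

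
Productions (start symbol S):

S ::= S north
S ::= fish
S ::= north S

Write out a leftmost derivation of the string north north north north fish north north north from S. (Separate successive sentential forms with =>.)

S => S north   [S ::= S north]
S north => S north north   [S ::= S north]
S north north => north S north north   [S ::= north S]
north S north north => north north S north north   [S ::= north S]
north north S north north => north north north S north north   [S ::= north S]
north north north S north north => north north north north S north north   [S ::= north S]
north north north north S north north => north north north north S north north north   [S ::= S north]
north north north north S north north north => north north north north fish north north north   [S ::= fish]

S => S north => S north north => north S north north => north north S north north => north north north S north north => north north north north S north north => north north north north S north north north => north north north north fish north north north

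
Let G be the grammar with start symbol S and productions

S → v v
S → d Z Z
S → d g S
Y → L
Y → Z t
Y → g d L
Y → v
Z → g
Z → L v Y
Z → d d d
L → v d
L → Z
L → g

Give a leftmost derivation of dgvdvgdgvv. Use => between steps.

S=>dZZ=>dgZ=>dgLvY=>dgZvY=>dgLvYvY=>dgvdvYvY=>dgvdvgdLvY=>dgvdvgdZvY=>dgvdvgdgvY=>dgvdvgdgvv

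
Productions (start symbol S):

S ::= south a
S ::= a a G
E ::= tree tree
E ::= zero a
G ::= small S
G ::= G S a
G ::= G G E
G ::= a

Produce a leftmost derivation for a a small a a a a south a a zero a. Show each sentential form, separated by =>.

S => a a G   [S ::= a a G]
a a G => a a small S   [G ::= small S]
a a small S => a a small a a G   [S ::= a a G]
a a small a a G => a a small a a G G E   [G ::= G G E]
a a small a a G G E => a a small a a a G E   [G ::= a]
a a small a a a G E => a a small a a a G S a E   [G ::= G S a]
a a small a a a G S a E => a a small a a a a S a E   [G ::= a]
a a small a a a a S a E => a a small a a a a south a a E   [S ::= south a]
a a small a a a a south a a E => a a small a a a a south a a zero a   [E ::= zero a]

S => a a G => a a small S => a a small a a G => a a small a a G G E => a a small a a a G E => a a small a a a G S a E => a a small a a a a S a E => a a small a a a a south a a E => a a small a a a a south a a zero a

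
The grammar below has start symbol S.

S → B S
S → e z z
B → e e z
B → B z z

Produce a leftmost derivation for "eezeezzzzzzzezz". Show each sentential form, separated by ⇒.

S⇒BS⇒eezS⇒eezBS⇒eezBzzS⇒eezBzzzzS⇒eezBzzzzzzS⇒eezeezzzzzzzS⇒eezeezzzzzzzezz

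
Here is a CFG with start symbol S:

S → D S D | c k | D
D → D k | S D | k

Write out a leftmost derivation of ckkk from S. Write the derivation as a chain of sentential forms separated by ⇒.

S ⇒ D ⇒ Dk ⇒ SDk ⇒ ckDk ⇒ ckkk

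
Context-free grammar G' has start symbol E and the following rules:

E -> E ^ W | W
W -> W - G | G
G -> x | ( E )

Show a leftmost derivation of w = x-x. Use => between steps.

E => W => W-G => G-G => x-G => x-x

E => W   [E -> W]
W => W-G   [W -> W - G]
W-G => G-G   [W -> G]
G-G => x-G   [G -> x]
x-G => x-x   [G -> x]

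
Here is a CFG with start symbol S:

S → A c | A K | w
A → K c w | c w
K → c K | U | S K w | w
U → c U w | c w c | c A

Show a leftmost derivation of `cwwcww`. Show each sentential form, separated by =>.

S=>AK=>cwK=>cwSKw=>cwwKw=>cwwcKw=>cwwcww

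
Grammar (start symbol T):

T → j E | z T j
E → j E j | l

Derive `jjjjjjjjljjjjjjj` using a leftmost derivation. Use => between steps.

T=>jE=>jjEj=>jjjEjj=>jjjjEjjj=>jjjjjEjjjj=>jjjjjjEjjjjj=>jjjjjjjEjjjjjj=>jjjjjjjjEjjjjjjj=>jjjjjjjjljjjjjjj

T => jE   [T → j E]
jE => jjEj   [E → j E j]
jjEj => jjjEjj   [E → j E j]
jjjEjj => jjjjEjjj   [E → j E j]
jjjjEjjj => jjjjjEjjjj   [E → j E j]
jjjjjEjjjj => jjjjjjEjjjjj   [E → j E j]
jjjjjjEjjjjj => jjjjjjjEjjjjjj   [E → j E j]
jjjjjjjEjjjjjj => jjjjjjjjEjjjjjjj   [E → j E j]
jjjjjjjjEjjjjjjj => jjjjjjjjljjjjjjj   [E → l]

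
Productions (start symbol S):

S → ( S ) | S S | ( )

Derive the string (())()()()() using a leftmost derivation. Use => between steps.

S=>SS=>SSS=>SSSS=>SSSSS=>(S)SSSS=>(())SSSS=>(())()SSS=>(())()()SS=>(())()()()S=>(())()()()()

S => SS   [S → S S]
SS => SSS   [S → S S]
SSS => SSSS   [S → S S]
SSSS => SSSSS   [S → S S]
SSSSS => (S)SSSS   [S → ( S )]
(S)SSSS => (())SSSS   [S → ( )]
(())SSSS => (())()SSS   [S → ( )]
(())()SSS => (())()()SS   [S → ( )]
(())()()SS => (())()()()S   [S → ( )]
(())()()()S => (())()()()()   [S → ( )]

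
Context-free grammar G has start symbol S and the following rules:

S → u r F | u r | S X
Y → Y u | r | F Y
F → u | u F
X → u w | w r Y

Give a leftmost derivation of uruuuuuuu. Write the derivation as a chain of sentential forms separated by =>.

S => urF => uruF => uruuF => uruuuF => uruuuuF => uruuuuuF => uruuuuuuF => uruuuuuuu

S => urF   [S → u r F]
urF => uruF   [F → u F]
uruF => uruuF   [F → u F]
uruuF => uruuuF   [F → u F]
uruuuF => uruuuuF   [F → u F]
uruuuuF => uruuuuuF   [F → u F]
uruuuuuF => uruuuuuuF   [F → u F]
uruuuuuuF => uruuuuuuu   [F → u]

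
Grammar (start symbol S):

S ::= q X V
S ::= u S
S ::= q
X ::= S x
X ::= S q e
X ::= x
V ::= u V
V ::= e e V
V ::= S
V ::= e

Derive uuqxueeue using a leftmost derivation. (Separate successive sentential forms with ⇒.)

S ⇒ uS   [S ::= u S]
uS ⇒ uuS   [S ::= u S]
uuS ⇒ uuqXV   [S ::= q X V]
uuqXV ⇒ uuqxV   [X ::= x]
uuqxV ⇒ uuqxuV   [V ::= u V]
uuqxuV ⇒ uuqxueeV   [V ::= e e V]
uuqxueeV ⇒ uuqxueeuV   [V ::= u V]
uuqxueeuV ⇒ uuqxueeue   [V ::= e]

S⇒uS⇒uuS⇒uuqXV⇒uuqxV⇒uuqxuV⇒uuqxueeV⇒uuqxueeuV⇒uuqxueeue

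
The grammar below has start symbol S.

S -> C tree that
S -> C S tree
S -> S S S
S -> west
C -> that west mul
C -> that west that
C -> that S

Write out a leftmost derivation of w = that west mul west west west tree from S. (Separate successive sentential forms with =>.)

S => C S tree => that west mul S tree => that west mul S S S tree => that west mul west S S tree => that west mul west west S tree => that west mul west west west tree

S => C S tree   [S -> C S tree]
C S tree => that west mul S tree   [C -> that west mul]
that west mul S tree => that west mul S S S tree   [S -> S S S]
that west mul S S S tree => that west mul west S S tree   [S -> west]
that west mul west S S tree => that west mul west west S tree   [S -> west]
that west mul west west S tree => that west mul west west west tree   [S -> west]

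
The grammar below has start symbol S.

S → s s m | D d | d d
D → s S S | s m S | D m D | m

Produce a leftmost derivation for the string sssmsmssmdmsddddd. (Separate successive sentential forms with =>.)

S => Dd => DmDd => sSSmDd => sssmSmDd => sssmDdmDd => sssmsmSdmDd => sssmsmssmdmDd => sssmsmssmdmsSSd => sssmsmssmdmsddSd => sssmsmssmdmsddddd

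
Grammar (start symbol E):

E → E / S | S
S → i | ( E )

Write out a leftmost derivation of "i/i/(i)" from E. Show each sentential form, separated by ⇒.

E ⇒ E/S ⇒ E/S/S ⇒ S/S/S ⇒ i/S/S ⇒ i/i/S ⇒ i/i/(E) ⇒ i/i/(S) ⇒ i/i/(i)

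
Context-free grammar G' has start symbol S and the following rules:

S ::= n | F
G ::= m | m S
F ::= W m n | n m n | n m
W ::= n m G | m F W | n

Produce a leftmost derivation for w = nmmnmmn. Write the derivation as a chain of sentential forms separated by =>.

S=>F=>Wmn=>nmGmn=>nmmSmn=>nmmFmn=>nmmnmmn

S => F   [S ::= F]
F => Wmn   [F ::= W m n]
Wmn => nmGmn   [W ::= n m G]
nmGmn => nmmSmn   [G ::= m S]
nmmSmn => nmmFmn   [S ::= F]
nmmFmn => nmmnmmn   [F ::= n m]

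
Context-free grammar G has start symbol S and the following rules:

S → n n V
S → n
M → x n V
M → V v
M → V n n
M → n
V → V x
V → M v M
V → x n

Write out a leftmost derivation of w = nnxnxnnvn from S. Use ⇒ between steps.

S ⇒ nnV   [S → n n V]
nnV ⇒ nnMvM   [V → M v M]
nnMvM ⇒ nnVnnvM   [M → V n n]
nnVnnvM ⇒ nnVxnnvM   [V → V x]
nnVxnnvM ⇒ nnxnxnnvM   [V → x n]
nnxnxnnvM ⇒ nnxnxnnvn   [M → n]

S⇒nnV⇒nnMvM⇒nnVnnvM⇒nnVxnnvM⇒nnxnxnnvM⇒nnxnxnnvn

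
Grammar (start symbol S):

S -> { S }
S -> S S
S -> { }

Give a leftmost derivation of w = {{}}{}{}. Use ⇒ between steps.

S ⇒ SS   [S -> S S]
SS ⇒ SSS   [S -> S S]
SSS ⇒ {S}SS   [S -> { S }]
{S}SS ⇒ {{}}SS   [S -> { }]
{{}}SS ⇒ {{}}{}S   [S -> { }]
{{}}{}S ⇒ {{}}{}{}   [S -> { }]

S ⇒ SS ⇒ SSS ⇒ {S}SS ⇒ {{}}SS ⇒ {{}}{}S ⇒ {{}}{}{}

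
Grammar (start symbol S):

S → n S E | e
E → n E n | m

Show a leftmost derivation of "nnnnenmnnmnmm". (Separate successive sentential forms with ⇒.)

S ⇒ nSE ⇒ nnSEE ⇒ nnnSEEE ⇒ nnnnSEEEE ⇒ nnnneEEEE ⇒ nnnnenEnEEE ⇒ nnnnenmnEEE ⇒ nnnnenmnnEnEE ⇒ nnnnenmnnmnEE ⇒ nnnnenmnnmnmE ⇒ nnnnenmnnmnmm

S ⇒ nSE   [S → n S E]
nSE ⇒ nnSEE   [S → n S E]
nnSEE ⇒ nnnSEEE   [S → n S E]
nnnSEEE ⇒ nnnnSEEEE   [S → n S E]
nnnnSEEEE ⇒ nnnneEEEE   [S → e]
nnnneEEEE ⇒ nnnnenEnEEE   [E → n E n]
nnnnenEnEEE ⇒ nnnnenmnEEE   [E → m]
nnnnenmnEEE ⇒ nnnnenmnnEnEE   [E → n E n]
nnnnenmnnEnEE ⇒ nnnnenmnnmnEE   [E → m]
nnnnenmnnmnEE ⇒ nnnnenmnnmnmE   [E → m]
nnnnenmnnmnmE ⇒ nnnnenmnnmnmm   [E → m]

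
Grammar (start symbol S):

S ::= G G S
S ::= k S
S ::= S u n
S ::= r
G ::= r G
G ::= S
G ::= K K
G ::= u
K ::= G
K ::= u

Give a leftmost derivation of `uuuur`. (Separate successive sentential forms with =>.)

S => GGS   [S ::= G G S]
GGS => KKGS   [G ::= K K]
KKGS => GKGS   [K ::= G]
GKGS => KKKGS   [G ::= K K]
KKKGS => uKKGS   [K ::= u]
uKKGS => uuKGS   [K ::= u]
uuKGS => uuuGS   [K ::= u]
uuuGS => uuuuS   [G ::= u]
uuuuS => uuuur   [S ::= r]

S => GGS => KKGS => GKGS => KKKGS => uKKGS => uuKGS => uuuGS => uuuuS => uuuur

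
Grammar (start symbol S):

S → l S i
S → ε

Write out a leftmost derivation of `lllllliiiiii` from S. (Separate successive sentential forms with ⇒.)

S ⇒ lSi ⇒ llSii ⇒ lllSiii ⇒ llllSiiii ⇒ lllllSiiiii ⇒ llllllSiiiiii ⇒ lllllliiiiii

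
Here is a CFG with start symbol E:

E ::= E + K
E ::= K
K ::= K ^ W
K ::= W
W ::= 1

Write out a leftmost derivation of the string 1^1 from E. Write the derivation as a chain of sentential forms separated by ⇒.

E ⇒ K   [E ::= K]
K ⇒ K^W   [K ::= K ^ W]
K^W ⇒ W^W   [K ::= W]
W^W ⇒ 1^W   [W ::= 1]
1^W ⇒ 1^1   [W ::= 1]

E ⇒ K ⇒ K^W ⇒ W^W ⇒ 1^W ⇒ 1^1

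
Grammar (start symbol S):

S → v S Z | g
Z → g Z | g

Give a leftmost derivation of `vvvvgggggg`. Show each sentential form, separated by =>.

S => vSZ => vvSZZ => vvvSZZZ => vvvvSZZZZ => vvvvgZZZZ => vvvvggZZZ => vvvvgggZZ => vvvvggggZZ => vvvvgggggZ => vvvvgggggg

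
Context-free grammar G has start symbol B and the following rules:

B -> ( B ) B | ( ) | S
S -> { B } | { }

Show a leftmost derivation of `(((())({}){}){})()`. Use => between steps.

B => (B)B   [B -> ( B ) B]
(B)B => ((B)B)B   [B -> ( B ) B]
((B)B)B => (((B)B)B)B   [B -> ( B ) B]
(((B)B)B)B => (((())B)B)B   [B -> ( )]
(((())B)B)B => (((())(B)B)B)B   [B -> ( B ) B]
(((())(B)B)B)B => (((())(S)B)B)B   [B -> S]
(((())(S)B)B)B => (((())({})B)B)B   [S -> { }]
(((())({})B)B)B => (((())({})S)B)B   [B -> S]
(((())({})S)B)B => (((())({}){})B)B   [S -> { }]
(((())({}){})B)B => (((())({}){})S)B   [B -> S]
(((())({}){})S)B => (((())({}){}){})B   [S -> { }]
(((())({}){}){})B => (((())({}){}){})()   [B -> ( )]

B => (B)B => ((B)B)B => (((B)B)B)B => (((())B)B)B => (((())(B)B)B)B => (((())(S)B)B)B => (((())({})B)B)B => (((())({})S)B)B => (((())({}){})B)B => (((())({}){})S)B => (((())({}){}){})B => (((())({}){}){})()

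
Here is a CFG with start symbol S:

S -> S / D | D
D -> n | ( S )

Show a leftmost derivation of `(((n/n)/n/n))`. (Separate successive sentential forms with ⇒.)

S⇒D⇒(S)⇒(D)⇒((S))⇒((S/D))⇒((S/D/D))⇒((D/D/D))⇒(((S)/D/D))⇒(((S/D)/D/D))⇒(((D/D)/D/D))⇒(((n/D)/D/D))⇒(((n/n)/D/D))⇒(((n/n)/n/D))⇒(((n/n)/n/n))

S ⇒ D   [S -> D]
D ⇒ (S)   [D -> ( S )]
(S) ⇒ (D)   [S -> D]
(D) ⇒ ((S))   [D -> ( S )]
((S)) ⇒ ((S/D))   [S -> S / D]
((S/D)) ⇒ ((S/D/D))   [S -> S / D]
((S/D/D)) ⇒ ((D/D/D))   [S -> D]
((D/D/D)) ⇒ (((S)/D/D))   [D -> ( S )]
(((S)/D/D)) ⇒ (((S/D)/D/D))   [S -> S / D]
(((S/D)/D/D)) ⇒ (((D/D)/D/D))   [S -> D]
(((D/D)/D/D)) ⇒ (((n/D)/D/D))   [D -> n]
(((n/D)/D/D)) ⇒ (((n/n)/D/D))   [D -> n]
(((n/n)/D/D)) ⇒ (((n/n)/n/D))   [D -> n]
(((n/n)/n/D)) ⇒ (((n/n)/n/n))   [D -> n]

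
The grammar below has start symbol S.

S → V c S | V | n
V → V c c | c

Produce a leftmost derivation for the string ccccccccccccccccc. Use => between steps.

S => VcS => VcccS => VcccccS => VcccccccS => VcccccccccS => VcccccccccccS => VcccccccccccccS => VcccccccccccccccS => ccccccccccccccccS => ccccccccccccccccV => ccccccccccccccccc

S => VcS   [S → V c S]
VcS => VcccS   [V → V c c]
VcccS => VcccccS   [V → V c c]
VcccccS => VcccccccS   [V → V c c]
VcccccccS => VcccccccccS   [V → V c c]
VcccccccccS => VcccccccccccS   [V → V c c]
VcccccccccccS => VcccccccccccccS   [V → V c c]
VcccccccccccccS => VcccccccccccccccS   [V → V c c]
VcccccccccccccccS => ccccccccccccccccS   [V → c]
ccccccccccccccccS => ccccccccccccccccV   [S → V]
ccccccccccccccccV => ccccccccccccccccc   [V → c]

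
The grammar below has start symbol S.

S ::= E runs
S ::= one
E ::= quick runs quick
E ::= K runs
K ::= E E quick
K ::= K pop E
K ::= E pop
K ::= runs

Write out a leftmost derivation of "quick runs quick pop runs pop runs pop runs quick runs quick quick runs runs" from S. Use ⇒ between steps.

S ⇒ E runs   [S ::= E runs]
E runs ⇒ K runs runs   [E ::= K runs]
K runs runs ⇒ E E quick runs runs   [K ::= E E quick]
E E quick runs runs ⇒ K runs E quick runs runs   [E ::= K runs]
K runs E quick runs runs ⇒ E pop runs E quick runs runs   [K ::= E pop]
E pop runs E quick runs runs ⇒ K runs pop runs E quick runs runs   [E ::= K runs]
K runs pop runs E quick runs runs ⇒ E pop runs pop runs E quick runs runs   [K ::= E pop]
E pop runs pop runs E quick runs runs ⇒ K runs pop runs pop runs E quick runs runs   [E ::= K runs]
K runs pop runs pop runs E quick runs runs ⇒ E pop runs pop runs pop runs E quick runs runs   [K ::= E pop]
E pop runs pop runs pop runs E quick runs runs ⇒ quick runs quick pop runs pop runs pop runs E quick runs runs   [E ::= quick runs quick]
quick runs quick pop runs pop runs pop runs E quick runs runs ⇒ quick runs quick pop runs pop runs pop runs quick runs quick quick runs runs   [E ::= quick runs quick]

S ⇒ E runs ⇒ K runs runs ⇒ E E quick runs runs ⇒ K runs E quick runs runs ⇒ E pop runs E quick runs runs ⇒ K runs pop runs E quick runs runs ⇒ E pop runs pop runs E quick runs runs ⇒ K runs pop runs pop runs E quick runs runs ⇒ E pop runs pop runs pop runs E quick runs runs ⇒ quick runs quick pop runs pop runs pop runs E quick runs runs ⇒ quick runs quick pop runs pop runs pop runs quick runs quick quick runs runs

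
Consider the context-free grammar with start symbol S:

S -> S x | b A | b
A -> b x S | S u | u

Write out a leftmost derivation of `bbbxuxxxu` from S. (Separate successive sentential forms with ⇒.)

S ⇒ bA ⇒ bSu ⇒ bSxu ⇒ bSxxu ⇒ bSxxxu ⇒ bbAxxxu ⇒ bbSuxxxu ⇒ bbSxuxxxu ⇒ bbbxuxxxu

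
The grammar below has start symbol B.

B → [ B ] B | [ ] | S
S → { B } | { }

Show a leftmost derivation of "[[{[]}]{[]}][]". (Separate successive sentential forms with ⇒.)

B ⇒ [B]B   [B → [ B ] B]
[B]B ⇒ [[B]B]B   [B → [ B ] B]
[[B]B]B ⇒ [[S]B]B   [B → S]
[[S]B]B ⇒ [[{B}]B]B   [S → { B }]
[[{B}]B]B ⇒ [[{[]}]B]B   [B → [ ]]
[[{[]}]B]B ⇒ [[{[]}]S]B   [B → S]
[[{[]}]S]B ⇒ [[{[]}]{B}]B   [S → { B }]
[[{[]}]{B}]B ⇒ [[{[]}]{[]}]B   [B → [ ]]
[[{[]}]{[]}]B ⇒ [[{[]}]{[]}][]   [B → [ ]]

B ⇒ [B]B ⇒ [[B]B]B ⇒ [[S]B]B ⇒ [[{B}]B]B ⇒ [[{[]}]B]B ⇒ [[{[]}]S]B ⇒ [[{[]}]{B}]B ⇒ [[{[]}]{[]}]B ⇒ [[{[]}]{[]}][]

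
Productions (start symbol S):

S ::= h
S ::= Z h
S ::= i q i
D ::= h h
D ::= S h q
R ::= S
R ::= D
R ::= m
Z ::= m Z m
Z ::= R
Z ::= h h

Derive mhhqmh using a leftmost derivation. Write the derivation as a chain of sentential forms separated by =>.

S => Zh   [S ::= Z h]
Zh => mZmh   [Z ::= m Z m]
mZmh => mRmh   [Z ::= R]
mRmh => mDmh   [R ::= D]
mDmh => mShqmh   [D ::= S h q]
mShqmh => mhhqmh   [S ::= h]

S=>Zh=>mZmh=>mRmh=>mDmh=>mShqmh=>mhhqmh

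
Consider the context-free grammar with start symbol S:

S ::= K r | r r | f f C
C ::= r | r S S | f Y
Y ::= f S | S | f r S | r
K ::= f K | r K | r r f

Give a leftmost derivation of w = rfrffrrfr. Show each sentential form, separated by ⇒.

S ⇒ Kr   [S ::= K r]
Kr ⇒ rKr   [K ::= r K]
rKr ⇒ rfKr   [K ::= f K]
rfKr ⇒ rfrKr   [K ::= r K]
rfrKr ⇒ rfrfKr   [K ::= f K]
rfrfKr ⇒ rfrffKr   [K ::= f K]
rfrffKr ⇒ rfrffrrfr   [K ::= r r f]

S⇒Kr⇒rKr⇒rfKr⇒rfrKr⇒rfrfKr⇒rfrffKr⇒rfrffrrfr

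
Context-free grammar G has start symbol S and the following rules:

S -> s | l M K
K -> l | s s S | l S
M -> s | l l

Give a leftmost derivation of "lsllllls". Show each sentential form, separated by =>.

S => lMK   [S -> l M K]
lMK => lsK   [M -> s]
lsK => lslS   [K -> l S]
lslS => lsllMK   [S -> l M K]
lsllMK => lsllllK   [M -> l l]
lsllllK => lslllllS   [K -> l S]
lslllllS => lsllllls   [S -> s]

S=>lMK=>lsK=>lslS=>lsllMK=>lsllllK=>lslllllS=>lsllllls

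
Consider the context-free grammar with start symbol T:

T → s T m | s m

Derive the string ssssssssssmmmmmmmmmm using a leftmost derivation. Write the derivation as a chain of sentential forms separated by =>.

T => sTm => ssTmm => sssTmmm => ssssTmmmm => sssssTmmmmm => ssssssTmmmmmm => sssssssTmmmmmmm => ssssssssTmmmmmmmm => sssssssssTmmmmmmmmm => ssssssssssmmmmmmmmmm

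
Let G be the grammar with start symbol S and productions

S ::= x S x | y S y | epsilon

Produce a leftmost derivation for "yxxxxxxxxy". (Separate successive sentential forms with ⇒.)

S ⇒ ySy   [S ::= y S y]
ySy ⇒ yxSxy   [S ::= x S x]
yxSxy ⇒ yxxSxxy   [S ::= x S x]
yxxSxxy ⇒ yxxxSxxxy   [S ::= x S x]
yxxxSxxxy ⇒ yxxxxSxxxxy   [S ::= x S x]
yxxxxSxxxxy ⇒ yxxxxxxxxy   [S ::= epsilon]

S ⇒ ySy ⇒ yxSxy ⇒ yxxSxxy ⇒ yxxxSxxxy ⇒ yxxxxSxxxxy ⇒ yxxxxxxxxy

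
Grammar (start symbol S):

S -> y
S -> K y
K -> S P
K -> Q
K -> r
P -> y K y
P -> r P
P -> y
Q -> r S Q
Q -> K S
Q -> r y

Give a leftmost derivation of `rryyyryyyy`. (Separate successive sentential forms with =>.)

S => Ky => SPy => KyPy => QyPy => rSQyPy => rKyQyPy => rSPyQyPy => rKyPyQyPy => rryPyQyPy => rryyyQyPy => rryyyryyPy => rryyyryyyy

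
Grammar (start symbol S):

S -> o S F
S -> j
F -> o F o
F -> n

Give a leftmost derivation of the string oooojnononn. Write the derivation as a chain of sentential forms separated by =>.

S => oSF => ooSFF => oooSFFF => ooooSFFFF => oooojFFFF => oooojnFFF => oooojnoFoFF => oooojnonoFF => oooojnononF => oooojnononn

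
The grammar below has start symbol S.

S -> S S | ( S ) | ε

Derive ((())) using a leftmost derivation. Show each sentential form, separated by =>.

S=>SS=>(S)S=>((S))S=>(((S)))S=>((()))S=>((()))

S => SS   [S -> S S]
SS => (S)S   [S -> ( S )]
(S)S => ((S))S   [S -> ( S )]
((S))S => (((S)))S   [S -> ( S )]
(((S)))S => ((()))S   [S -> ε]
((()))S => ((()))   [S -> ε]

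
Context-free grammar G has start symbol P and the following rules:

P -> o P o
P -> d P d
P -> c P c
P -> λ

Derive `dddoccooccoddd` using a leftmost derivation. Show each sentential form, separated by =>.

P => dPd   [P -> d P d]
dPd => ddPdd   [P -> d P d]
ddPdd => dddPddd   [P -> d P d]
dddPddd => dddoPoddd   [P -> o P o]
dddoPoddd => dddocPcoddd   [P -> c P c]
dddocPcoddd => dddoccPccoddd   [P -> c P c]
dddoccPccoddd => dddoccoPoccoddd   [P -> o P o]
dddoccoPoccoddd => dddoccooccoddd   [P -> λ]

P => dPd => ddPdd => dddPddd => dddoPoddd => dddocPcoddd => dddoccPccoddd => dddoccoPoccoddd => dddoccooccoddd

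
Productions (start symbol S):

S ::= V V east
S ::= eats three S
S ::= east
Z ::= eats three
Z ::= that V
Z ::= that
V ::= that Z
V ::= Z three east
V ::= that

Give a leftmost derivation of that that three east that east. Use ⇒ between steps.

S ⇒ V V east   [S ::= V V east]
V V east ⇒ Z three east V east   [V ::= Z three east]
Z three east V east ⇒ that V three east V east   [Z ::= that V]
that V three east V east ⇒ that that three east V east   [V ::= that]
that that three east V east ⇒ that that three east that east   [V ::= that]

S ⇒ V V east ⇒ Z three east V east ⇒ that V three east V east ⇒ that that three east V east ⇒ that that three east that east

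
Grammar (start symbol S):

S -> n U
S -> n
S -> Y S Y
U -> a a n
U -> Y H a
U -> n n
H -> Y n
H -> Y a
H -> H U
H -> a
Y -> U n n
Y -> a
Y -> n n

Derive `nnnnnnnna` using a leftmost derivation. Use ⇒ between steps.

S ⇒ nU   [S -> n U]
nU ⇒ nYHa   [U -> Y H a]
nYHa ⇒ nnnHa   [Y -> n n]
nnnHa ⇒ nnnYna   [H -> Y n]
nnnYna ⇒ nnnUnnna   [Y -> U n n]
nnnUnnna ⇒ nnnnnnnna   [U -> n n]

S ⇒ nU ⇒ nYHa ⇒ nnnHa ⇒ nnnYna ⇒ nnnUnnna ⇒ nnnnnnnna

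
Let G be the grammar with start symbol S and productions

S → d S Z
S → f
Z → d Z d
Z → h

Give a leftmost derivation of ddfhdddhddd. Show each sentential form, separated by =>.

S => dSZ   [S → d S Z]
dSZ => ddSZZ   [S → d S Z]
ddSZZ => ddfZZ   [S → f]
ddfZZ => ddfhZ   [Z → h]
ddfhZ => ddfhdZd   [Z → d Z d]
ddfhdZd => ddfhddZdd   [Z → d Z d]
ddfhddZdd => ddfhdddZddd   [Z → d Z d]
ddfhdddZddd => ddfhdddhddd   [Z → h]

S => dSZ => ddSZZ => ddfZZ => ddfhZ => ddfhdZd => ddfhddZdd => ddfhdddZddd => ddfhdddhddd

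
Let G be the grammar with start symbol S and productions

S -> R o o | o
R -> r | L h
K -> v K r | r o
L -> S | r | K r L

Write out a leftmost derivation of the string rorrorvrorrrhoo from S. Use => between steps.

S => Roo => Lhoo => KrLhoo => rorLhoo => rorKrLhoo => rorrorLhoo => rorrorKrLhoo => rorrorvKrrLhoo => rorrorvrorrLhoo => rorrorvrorrrhoo

S => Roo   [S -> R o o]
Roo => Lhoo   [R -> L h]
Lhoo => KrLhoo   [L -> K r L]
KrLhoo => rorLhoo   [K -> r o]
rorLhoo => rorKrLhoo   [L -> K r L]
rorKrLhoo => rorrorLhoo   [K -> r o]
rorrorLhoo => rorrorKrLhoo   [L -> K r L]
rorrorKrLhoo => rorrorvKrrLhoo   [K -> v K r]
rorrorvKrrLhoo => rorrorvrorrLhoo   [K -> r o]
rorrorvrorrLhoo => rorrorvrorrrhoo   [L -> r]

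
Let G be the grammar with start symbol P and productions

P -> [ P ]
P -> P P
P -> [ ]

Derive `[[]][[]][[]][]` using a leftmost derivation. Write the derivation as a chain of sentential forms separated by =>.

P => PP => [P]P => [[]]P => [[]]PP => [[]][P]P => [[]][[]]P => [[]][[]]PP => [[]][[]][P]P => [[]][[]][[]]P => [[]][[]][[]][]

P => PP   [P -> P P]
PP => [P]P   [P -> [ P ]]
[P]P => [[]]P   [P -> [ ]]
[[]]P => [[]]PP   [P -> P P]
[[]]PP => [[]][P]P   [P -> [ P ]]
[[]][P]P => [[]][[]]P   [P -> [ ]]
[[]][[]]P => [[]][[]]PP   [P -> P P]
[[]][[]]PP => [[]][[]][P]P   [P -> [ P ]]
[[]][[]][P]P => [[]][[]][[]]P   [P -> [ ]]
[[]][[]][[]]P => [[]][[]][[]][]   [P -> [ ]]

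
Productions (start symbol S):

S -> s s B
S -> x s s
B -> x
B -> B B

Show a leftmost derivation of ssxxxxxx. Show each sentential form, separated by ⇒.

S⇒ssB⇒ssBB⇒ssxB⇒ssxBB⇒ssxxB⇒ssxxBB⇒ssxxBBB⇒ssxxBBBB⇒ssxxxBBB⇒ssxxxxBB⇒ssxxxxxB⇒ssxxxxxx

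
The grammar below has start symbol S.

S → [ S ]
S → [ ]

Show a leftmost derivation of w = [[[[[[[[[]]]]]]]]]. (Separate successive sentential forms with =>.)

S => [S] => [[S]] => [[[S]]] => [[[[S]]]] => [[[[[S]]]]] => [[[[[[S]]]]]] => [[[[[[[S]]]]]]] => [[[[[[[[S]]]]]]]] => [[[[[[[[[]]]]]]]]]

S => [S]   [S → [ S ]]
[S] => [[S]]   [S → [ S ]]
[[S]] => [[[S]]]   [S → [ S ]]
[[[S]]] => [[[[S]]]]   [S → [ S ]]
[[[[S]]]] => [[[[[S]]]]]   [S → [ S ]]
[[[[[S]]]]] => [[[[[[S]]]]]]   [S → [ S ]]
[[[[[[S]]]]]] => [[[[[[[S]]]]]]]   [S → [ S ]]
[[[[[[[S]]]]]]] => [[[[[[[[S]]]]]]]]   [S → [ S ]]
[[[[[[[[S]]]]]]]] => [[[[[[[[[]]]]]]]]]   [S → [ ]]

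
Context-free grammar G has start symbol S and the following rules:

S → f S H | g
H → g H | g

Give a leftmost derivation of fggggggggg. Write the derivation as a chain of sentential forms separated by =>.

S=>fSH=>fgH=>fggH=>fgggH=>fggggH=>fgggggH=>fggggggH=>fgggggggH=>fggggggggH=>fggggggggg

S => fSH   [S → f S H]
fSH => fgH   [S → g]
fgH => fggH   [H → g H]
fggH => fgggH   [H → g H]
fgggH => fggggH   [H → g H]
fggggH => fgggggH   [H → g H]
fgggggH => fggggggH   [H → g H]
fggggggH => fgggggggH   [H → g H]
fgggggggH => fggggggggH   [H → g H]
fggggggggH => fggggggggg   [H → g]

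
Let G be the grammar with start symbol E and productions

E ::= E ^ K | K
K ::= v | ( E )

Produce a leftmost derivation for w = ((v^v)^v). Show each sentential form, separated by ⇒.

E ⇒ K ⇒ (E) ⇒ (E^K) ⇒ (K^K) ⇒ ((E)^K) ⇒ ((E^K)^K) ⇒ ((K^K)^K) ⇒ ((v^K)^K) ⇒ ((v^v)^K) ⇒ ((v^v)^v)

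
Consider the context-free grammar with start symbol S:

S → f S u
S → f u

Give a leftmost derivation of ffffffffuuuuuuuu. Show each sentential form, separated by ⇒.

S ⇒ fSu   [S → f S u]
fSu ⇒ ffSuu   [S → f S u]
ffSuu ⇒ fffSuuu   [S → f S u]
fffSuuu ⇒ ffffSuuuu   [S → f S u]
ffffSuuuu ⇒ fffffSuuuuu   [S → f S u]
fffffSuuuuu ⇒ ffffffSuuuuuu   [S → f S u]
ffffffSuuuuuu ⇒ fffffffSuuuuuuu   [S → f S u]
fffffffSuuuuuuu ⇒ ffffffffuuuuuuuu   [S → f u]

S⇒fSu⇒ffSuu⇒fffSuuu⇒ffffSuuuu⇒fffffSuuuuu⇒ffffffSuuuuuu⇒fffffffSuuuuuuu⇒ffffffffuuuuuuuu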